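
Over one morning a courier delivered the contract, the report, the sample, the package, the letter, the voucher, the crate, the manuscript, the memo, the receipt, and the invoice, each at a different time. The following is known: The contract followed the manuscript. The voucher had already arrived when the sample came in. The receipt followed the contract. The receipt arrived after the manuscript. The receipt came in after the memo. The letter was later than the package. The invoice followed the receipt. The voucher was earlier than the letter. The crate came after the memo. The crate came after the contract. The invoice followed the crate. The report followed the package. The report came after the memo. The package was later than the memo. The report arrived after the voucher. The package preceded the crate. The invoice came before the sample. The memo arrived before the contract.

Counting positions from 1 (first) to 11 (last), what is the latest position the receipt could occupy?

9

The receipt must come before the invoice and the sample — 2 items forced after it.
Everything else can be placed before the receipt in some valid order, so the receipt can sit as late as position 11 − 2 = 9.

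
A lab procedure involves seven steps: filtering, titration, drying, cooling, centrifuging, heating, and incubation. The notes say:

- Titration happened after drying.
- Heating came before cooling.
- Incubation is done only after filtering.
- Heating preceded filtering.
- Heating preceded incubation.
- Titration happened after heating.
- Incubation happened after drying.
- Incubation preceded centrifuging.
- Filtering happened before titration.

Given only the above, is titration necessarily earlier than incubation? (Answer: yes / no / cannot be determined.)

cannot be determined

No chain of stated constraints runs from titration to incubation, and none runs from incubation to titration either.
So the relative order of titration and incubation is not fixed by the given facts.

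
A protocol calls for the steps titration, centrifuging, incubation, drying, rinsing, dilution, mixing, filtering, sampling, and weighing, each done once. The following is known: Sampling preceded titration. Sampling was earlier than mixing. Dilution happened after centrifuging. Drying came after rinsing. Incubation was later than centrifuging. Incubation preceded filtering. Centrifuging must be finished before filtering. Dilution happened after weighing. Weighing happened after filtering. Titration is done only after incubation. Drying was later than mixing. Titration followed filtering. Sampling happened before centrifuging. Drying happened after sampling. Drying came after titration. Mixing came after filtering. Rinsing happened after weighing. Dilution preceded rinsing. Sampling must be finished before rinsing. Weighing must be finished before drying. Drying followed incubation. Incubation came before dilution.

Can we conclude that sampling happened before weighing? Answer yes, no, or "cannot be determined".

Chain the constraints: sampling → centrifuging → filtering → weighing. Each link is directly stated, so sampling comes before weighing.

yes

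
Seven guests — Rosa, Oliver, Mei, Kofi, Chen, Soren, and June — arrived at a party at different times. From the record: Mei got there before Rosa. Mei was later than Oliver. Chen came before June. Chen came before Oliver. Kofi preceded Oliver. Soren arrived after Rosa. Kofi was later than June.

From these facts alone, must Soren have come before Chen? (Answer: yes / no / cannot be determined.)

no

Tracing the constraints gives Chen → Oliver → Mei → Rosa → Soren, so Chen must come before Soren.
That means Soren cannot be before Chen.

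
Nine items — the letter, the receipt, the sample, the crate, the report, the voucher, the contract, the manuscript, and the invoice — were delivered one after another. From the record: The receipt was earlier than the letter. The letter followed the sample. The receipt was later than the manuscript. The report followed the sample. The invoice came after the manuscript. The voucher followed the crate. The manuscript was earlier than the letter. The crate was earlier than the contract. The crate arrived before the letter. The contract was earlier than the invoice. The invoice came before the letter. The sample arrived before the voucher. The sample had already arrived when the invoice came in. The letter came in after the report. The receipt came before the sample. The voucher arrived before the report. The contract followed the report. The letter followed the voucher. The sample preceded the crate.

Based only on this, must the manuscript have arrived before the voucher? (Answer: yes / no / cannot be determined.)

Chain the constraints: the manuscript → the receipt → the sample → the voucher. Each link is directly stated, so the manuscript comes before the voucher.

yes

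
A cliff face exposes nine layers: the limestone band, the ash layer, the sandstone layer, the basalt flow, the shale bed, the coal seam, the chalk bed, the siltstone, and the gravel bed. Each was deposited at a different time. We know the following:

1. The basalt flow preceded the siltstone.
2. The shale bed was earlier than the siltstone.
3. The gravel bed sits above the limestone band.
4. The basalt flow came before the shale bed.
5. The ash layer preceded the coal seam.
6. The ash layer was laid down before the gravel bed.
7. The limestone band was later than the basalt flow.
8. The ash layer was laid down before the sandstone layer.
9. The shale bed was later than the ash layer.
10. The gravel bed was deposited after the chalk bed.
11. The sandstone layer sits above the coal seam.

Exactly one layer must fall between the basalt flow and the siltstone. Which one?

the shale bed

Tracing the constraints gives the basalt flow → the shale bed → the siltstone, so the shale bed sits after the basalt flow and before the siltstone.
No other layer is forced both after the basalt flow and before the siltstone.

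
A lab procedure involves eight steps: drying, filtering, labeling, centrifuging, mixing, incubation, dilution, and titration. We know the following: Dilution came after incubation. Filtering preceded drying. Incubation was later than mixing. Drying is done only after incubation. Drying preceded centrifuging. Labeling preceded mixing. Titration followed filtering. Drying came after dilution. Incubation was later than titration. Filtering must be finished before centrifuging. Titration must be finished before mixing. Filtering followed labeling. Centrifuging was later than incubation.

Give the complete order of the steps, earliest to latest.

The constraints fix every adjacent pair, so only one ordering works:
labeling → filtering → titration → mixing → incubation → dilution → drying → centrifuging.

labeling, filtering, titration, mixing, incubation, dilution, drying, centrifuging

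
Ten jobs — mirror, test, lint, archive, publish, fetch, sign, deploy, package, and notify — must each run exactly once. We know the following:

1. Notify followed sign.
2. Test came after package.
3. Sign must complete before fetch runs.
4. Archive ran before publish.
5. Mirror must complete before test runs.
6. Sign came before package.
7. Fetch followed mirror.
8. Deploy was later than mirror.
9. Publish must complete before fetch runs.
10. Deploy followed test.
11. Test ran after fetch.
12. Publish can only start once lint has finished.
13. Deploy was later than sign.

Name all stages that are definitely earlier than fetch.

archive, lint, mirror, publish, sign

Directly stated before fetch: mirror, publish, and sign.
Archive reaches fetch via archive → publish → fetch.
Lint reaches fetch via lint → publish → fetch.
No chain forces notify (or any of the others) ahead of fetch.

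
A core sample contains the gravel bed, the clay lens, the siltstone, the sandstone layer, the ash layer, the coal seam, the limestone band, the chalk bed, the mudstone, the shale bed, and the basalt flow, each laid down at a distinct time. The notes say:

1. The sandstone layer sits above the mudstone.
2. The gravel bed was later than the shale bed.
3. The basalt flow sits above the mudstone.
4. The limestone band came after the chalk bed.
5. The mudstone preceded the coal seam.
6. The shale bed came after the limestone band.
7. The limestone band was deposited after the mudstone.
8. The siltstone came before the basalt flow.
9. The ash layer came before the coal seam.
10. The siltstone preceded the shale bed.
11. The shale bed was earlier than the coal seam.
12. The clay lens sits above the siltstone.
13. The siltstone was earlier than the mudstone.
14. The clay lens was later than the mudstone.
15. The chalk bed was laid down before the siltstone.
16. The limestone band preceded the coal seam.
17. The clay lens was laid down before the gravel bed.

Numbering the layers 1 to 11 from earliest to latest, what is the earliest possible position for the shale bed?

5

The chalk bed, the limestone band, the mudstone, and the siltstone must all come before the shale bed — 4 forced predecessors.
Nothing else is forced ahead of the shale bed, so its earliest slot is position 4 + 1 = 5.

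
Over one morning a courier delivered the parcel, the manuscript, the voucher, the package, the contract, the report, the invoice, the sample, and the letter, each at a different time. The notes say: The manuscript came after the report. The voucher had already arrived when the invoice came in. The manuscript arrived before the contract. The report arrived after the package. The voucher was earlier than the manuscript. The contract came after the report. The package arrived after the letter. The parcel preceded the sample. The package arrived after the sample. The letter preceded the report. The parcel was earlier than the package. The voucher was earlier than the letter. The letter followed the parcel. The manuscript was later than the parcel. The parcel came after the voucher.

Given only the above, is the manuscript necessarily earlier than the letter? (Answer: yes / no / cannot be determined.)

no

Tracing the constraints gives the letter → the report → the manuscript, so the letter must come before the manuscript.
That means the manuscript cannot be before the letter.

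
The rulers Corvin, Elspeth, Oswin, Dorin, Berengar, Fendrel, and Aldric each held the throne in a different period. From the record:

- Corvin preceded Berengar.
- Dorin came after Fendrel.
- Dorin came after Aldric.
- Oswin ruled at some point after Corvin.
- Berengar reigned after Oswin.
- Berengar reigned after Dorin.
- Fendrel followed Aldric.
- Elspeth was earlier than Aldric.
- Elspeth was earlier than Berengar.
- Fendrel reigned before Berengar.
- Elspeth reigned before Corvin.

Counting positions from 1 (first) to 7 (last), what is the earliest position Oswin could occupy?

3

Corvin and Elspeth must both come before Oswin — 2 forced predecessors.
Nothing else is forced ahead of Oswin, so their earliest slot is position 2 + 1 = 3.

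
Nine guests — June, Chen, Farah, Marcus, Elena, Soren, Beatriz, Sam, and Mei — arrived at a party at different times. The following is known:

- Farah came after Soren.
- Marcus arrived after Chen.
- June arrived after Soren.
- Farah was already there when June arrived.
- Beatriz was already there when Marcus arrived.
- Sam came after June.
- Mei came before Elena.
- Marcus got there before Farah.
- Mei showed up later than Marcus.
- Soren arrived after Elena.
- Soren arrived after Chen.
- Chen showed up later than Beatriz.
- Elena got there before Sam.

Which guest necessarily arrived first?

Beatriz

Beatriz has a chain of constraints placing them before every other guest, so Beatriz must be first.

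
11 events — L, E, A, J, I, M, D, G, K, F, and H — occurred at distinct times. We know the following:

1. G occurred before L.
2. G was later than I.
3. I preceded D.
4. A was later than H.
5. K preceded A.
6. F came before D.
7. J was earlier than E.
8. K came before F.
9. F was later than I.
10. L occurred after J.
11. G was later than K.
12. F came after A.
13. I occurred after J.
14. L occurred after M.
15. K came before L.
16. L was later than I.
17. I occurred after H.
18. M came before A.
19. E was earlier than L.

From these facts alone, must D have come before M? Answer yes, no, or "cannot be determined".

Tracing the constraints gives M → A → F → D, so M must come before D.
That means D cannot be before M.

no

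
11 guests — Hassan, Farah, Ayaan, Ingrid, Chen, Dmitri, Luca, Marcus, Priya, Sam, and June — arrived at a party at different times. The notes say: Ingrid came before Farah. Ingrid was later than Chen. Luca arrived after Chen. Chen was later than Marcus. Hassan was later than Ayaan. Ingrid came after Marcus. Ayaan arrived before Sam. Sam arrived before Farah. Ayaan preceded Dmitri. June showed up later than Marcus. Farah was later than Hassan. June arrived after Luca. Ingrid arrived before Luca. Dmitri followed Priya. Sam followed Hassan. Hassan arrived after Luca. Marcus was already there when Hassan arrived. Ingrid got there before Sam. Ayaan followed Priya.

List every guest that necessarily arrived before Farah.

Directly stated before Farah: Hassan, Ingrid, and Sam.
Ayaan reaches Farah via Ayaan → Sam → Farah.
Chen reaches Farah via Chen → Ingrid → Farah.
Luca reaches Farah via Luca → Hassan → Farah.
Likewise Marcus and Priya each reach Farah by chaining the stated constraints.
No chain forces Dmitri (or any of the others) ahead of Farah.

Ayaan, Chen, Hassan, Ingrid, Luca, Marcus, Priya, Sam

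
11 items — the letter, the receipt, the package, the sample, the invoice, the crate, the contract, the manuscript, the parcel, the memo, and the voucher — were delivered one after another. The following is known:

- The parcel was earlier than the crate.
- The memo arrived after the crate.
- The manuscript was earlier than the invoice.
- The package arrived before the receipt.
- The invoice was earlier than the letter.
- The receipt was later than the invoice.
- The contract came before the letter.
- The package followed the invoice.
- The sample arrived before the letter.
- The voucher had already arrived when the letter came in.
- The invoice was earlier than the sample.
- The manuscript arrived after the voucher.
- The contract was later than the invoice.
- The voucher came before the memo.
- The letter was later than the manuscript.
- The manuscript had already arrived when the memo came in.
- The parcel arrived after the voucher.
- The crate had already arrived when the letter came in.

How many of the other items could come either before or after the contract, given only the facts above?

6

Forced before the contract: the invoice, the manuscript, and the voucher; forced after the contract: the letter.
That leaves the crate, the memo, the package, the parcel, the receipt, and the sample with no forced order relative to the contract — 6.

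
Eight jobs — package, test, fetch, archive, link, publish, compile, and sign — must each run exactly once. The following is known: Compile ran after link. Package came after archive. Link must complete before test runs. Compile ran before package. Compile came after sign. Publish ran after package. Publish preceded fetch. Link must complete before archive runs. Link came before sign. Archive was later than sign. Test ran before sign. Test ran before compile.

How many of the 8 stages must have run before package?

5

Directly stated before package: archive and compile.
Link reaches package via link → compile → package.
Sign reaches package via sign → archive → package.
Test reaches package via test → compile → package.
That's archive, compile, link, sign, and test — 5 in all.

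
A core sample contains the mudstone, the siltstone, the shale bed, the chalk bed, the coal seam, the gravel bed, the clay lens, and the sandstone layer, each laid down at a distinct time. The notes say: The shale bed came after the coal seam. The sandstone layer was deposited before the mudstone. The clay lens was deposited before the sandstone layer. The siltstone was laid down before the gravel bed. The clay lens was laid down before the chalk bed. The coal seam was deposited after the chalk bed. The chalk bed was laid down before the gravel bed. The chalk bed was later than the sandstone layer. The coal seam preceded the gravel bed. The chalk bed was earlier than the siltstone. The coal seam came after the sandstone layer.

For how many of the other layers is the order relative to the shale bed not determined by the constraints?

Forced before the shale bed: the chalk bed, the clay lens, the coal seam, and the sandstone layer.
That leaves the gravel bed, the mudstone, and the siltstone with no forced order relative to the shale bed — 3.

3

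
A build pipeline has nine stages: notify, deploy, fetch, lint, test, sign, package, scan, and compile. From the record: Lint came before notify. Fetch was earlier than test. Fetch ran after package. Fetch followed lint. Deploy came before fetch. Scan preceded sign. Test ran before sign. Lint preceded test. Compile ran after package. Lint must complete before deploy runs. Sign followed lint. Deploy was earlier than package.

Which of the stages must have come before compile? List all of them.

deploy, lint, package

Directly stated before compile: package.
Deploy reaches compile via deploy → package → compile.
Lint reaches compile via lint → deploy → package → compile.
No chain forces fetch (or any of the others) ahead of compile.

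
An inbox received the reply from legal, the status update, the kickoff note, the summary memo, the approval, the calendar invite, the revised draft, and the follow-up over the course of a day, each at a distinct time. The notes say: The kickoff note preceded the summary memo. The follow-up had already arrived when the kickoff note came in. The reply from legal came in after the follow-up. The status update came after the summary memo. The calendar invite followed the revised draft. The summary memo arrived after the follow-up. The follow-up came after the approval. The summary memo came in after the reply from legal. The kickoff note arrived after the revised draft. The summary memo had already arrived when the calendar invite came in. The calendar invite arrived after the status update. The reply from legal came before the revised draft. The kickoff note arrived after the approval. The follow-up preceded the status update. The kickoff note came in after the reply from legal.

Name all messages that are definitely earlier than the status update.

the approval, the follow-up, the kickoff note, the reply from legal, the revised draft, the summary memo

Directly stated before the status update: the follow-up and the summary memo.
The approval reaches the status update via the approval → the follow-up → the status update.
The kickoff note reaches the status update via the kickoff note → the summary memo → the status update.
The reply from legal reaches the status update via the reply from legal → the summary memo → the status update.
Likewise the revised draft reaches the status update by chaining the stated constraints.
No chain forces the calendar invite ahead of the status update.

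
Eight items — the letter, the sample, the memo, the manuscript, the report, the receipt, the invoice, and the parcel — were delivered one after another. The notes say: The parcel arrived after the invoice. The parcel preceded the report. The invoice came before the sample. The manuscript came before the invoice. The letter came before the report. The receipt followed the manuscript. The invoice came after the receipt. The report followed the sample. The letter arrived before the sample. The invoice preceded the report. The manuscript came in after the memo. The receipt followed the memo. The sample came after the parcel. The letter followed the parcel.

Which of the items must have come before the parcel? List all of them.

Directly stated before the parcel: the invoice.
The manuscript reaches the parcel via the manuscript → the invoice → the parcel.
The memo reaches the parcel via the memo → the receipt → the invoice → the parcel.
The receipt reaches the parcel via the receipt → the invoice → the parcel.
No chain forces the sample (or any of the others) ahead of the parcel.

the invoice, the manuscript, the memo, the receipt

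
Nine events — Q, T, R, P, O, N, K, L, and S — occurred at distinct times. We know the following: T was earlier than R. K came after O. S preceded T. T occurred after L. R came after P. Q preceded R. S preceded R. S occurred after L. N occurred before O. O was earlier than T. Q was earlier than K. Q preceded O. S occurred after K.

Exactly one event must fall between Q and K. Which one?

O

Tracing the constraints gives Q → O → K, so O sits after Q and before K.
No other event is forced both after Q and before K.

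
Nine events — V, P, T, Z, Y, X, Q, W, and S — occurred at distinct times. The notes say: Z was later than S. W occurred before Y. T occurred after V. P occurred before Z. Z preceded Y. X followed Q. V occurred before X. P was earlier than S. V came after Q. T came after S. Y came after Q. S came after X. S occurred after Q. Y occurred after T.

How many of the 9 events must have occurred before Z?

5

Directly stated before Z: P and S.
Q reaches Z via Q → S → Z.
V reaches Z via V → X → S → Z.
X reaches Z via X → S → Z.
No chain forces Y (or any of the others) ahead of Z.
That's P, Q, S, V, and X — 5 in all.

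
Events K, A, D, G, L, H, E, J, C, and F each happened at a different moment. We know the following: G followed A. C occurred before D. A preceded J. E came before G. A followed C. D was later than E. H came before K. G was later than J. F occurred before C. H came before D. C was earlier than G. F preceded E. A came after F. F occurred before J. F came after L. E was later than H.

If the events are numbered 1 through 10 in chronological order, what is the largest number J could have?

J must come before G — 1 event forced after it.
Everything else can be placed before J in some valid order, so J can sit as late as position 10 − 1 = 9.

9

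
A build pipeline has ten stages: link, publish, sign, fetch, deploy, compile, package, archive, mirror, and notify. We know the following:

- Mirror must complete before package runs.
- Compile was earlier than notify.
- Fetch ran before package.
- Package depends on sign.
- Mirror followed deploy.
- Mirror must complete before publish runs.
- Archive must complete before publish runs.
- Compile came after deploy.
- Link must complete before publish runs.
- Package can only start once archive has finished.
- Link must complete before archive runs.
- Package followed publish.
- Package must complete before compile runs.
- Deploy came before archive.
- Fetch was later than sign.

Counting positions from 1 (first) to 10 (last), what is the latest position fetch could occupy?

7

Fetch must come before compile, notify, and package — 3 stages forced after it.
Everything else can be placed before fetch in some valid order, so fetch can sit as late as position 10 − 3 = 7.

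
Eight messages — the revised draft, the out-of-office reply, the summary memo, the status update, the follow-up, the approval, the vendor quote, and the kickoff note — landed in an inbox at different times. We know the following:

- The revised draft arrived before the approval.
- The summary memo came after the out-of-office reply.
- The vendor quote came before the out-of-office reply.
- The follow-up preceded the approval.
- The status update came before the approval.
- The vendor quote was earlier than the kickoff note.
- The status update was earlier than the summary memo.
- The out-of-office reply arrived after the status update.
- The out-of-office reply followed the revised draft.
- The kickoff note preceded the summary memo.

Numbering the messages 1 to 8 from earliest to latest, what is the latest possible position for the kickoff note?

The kickoff note must come before the summary memo — 1 message forced after it.
Everything else can be placed before the kickoff note in some valid order, so the kickoff note can sit as late as position 8 − 1 = 7.

7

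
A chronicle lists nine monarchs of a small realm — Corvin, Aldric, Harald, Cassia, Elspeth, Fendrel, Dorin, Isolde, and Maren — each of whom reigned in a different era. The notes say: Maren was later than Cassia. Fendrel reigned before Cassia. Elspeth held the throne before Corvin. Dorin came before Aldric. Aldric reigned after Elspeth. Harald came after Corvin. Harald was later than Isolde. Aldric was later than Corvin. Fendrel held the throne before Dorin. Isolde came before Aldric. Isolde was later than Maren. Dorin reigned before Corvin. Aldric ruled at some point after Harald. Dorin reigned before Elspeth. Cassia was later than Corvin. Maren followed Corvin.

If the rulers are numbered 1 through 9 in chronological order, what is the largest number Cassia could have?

5

Cassia must come before Aldric, Harald, Isolde, and Maren — 4 rulers forced after them.
Everything else can be placed before Cassia in some valid order, so Cassia can sit as late as position 9 − 4 = 5.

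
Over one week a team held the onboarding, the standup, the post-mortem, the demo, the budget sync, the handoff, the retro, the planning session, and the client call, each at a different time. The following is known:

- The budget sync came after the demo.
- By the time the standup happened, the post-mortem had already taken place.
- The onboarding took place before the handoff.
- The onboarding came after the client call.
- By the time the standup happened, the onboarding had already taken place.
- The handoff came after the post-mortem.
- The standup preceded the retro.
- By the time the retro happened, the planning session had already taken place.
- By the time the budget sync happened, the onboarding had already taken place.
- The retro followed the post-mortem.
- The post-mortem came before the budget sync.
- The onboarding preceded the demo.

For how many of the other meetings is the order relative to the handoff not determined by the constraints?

5

Forced before the handoff: the client call, the onboarding, and the post-mortem.
That leaves the budget sync, the demo, the planning session, the retro, and the standup with no forced order relative to the handoff — 5.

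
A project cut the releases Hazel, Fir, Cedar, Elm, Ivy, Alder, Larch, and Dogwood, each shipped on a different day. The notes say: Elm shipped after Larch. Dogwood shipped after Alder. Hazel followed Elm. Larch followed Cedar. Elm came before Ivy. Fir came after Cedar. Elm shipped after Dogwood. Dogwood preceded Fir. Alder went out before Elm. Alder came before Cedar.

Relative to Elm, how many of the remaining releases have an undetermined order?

Forced before Elm: Alder, Cedar, Dogwood, and Larch; forced after Elm: Hazel and Ivy.
That leaves Fir with no forced order relative to Elm — 1.

1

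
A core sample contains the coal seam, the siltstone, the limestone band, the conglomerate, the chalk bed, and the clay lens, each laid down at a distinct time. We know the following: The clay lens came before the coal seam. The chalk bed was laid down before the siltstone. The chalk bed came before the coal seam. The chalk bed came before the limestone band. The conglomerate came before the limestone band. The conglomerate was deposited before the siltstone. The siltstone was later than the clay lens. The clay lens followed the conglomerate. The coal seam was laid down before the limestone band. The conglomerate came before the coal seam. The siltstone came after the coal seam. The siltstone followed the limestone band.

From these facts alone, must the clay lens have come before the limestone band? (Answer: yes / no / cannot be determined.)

Chain the constraints: the clay lens → the coal seam → the limestone band. Each link is directly stated, so the clay lens comes before the limestone band.

yes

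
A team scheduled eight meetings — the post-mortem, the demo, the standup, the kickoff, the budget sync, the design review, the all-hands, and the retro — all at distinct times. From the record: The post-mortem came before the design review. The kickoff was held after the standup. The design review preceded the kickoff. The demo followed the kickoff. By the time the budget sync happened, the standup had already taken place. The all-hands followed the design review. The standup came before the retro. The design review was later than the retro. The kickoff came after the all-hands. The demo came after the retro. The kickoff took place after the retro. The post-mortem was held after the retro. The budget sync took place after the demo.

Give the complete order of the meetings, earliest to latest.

the standup, the retro, the post-mortem, the design review, the all-hands, the kickoff, the demo, the budget sync

The constraints fix every adjacent pair, so only one ordering works:
the standup → the retro → the post-mortem → the design review → the all-hands → the kickoff → the demo → the budget sync.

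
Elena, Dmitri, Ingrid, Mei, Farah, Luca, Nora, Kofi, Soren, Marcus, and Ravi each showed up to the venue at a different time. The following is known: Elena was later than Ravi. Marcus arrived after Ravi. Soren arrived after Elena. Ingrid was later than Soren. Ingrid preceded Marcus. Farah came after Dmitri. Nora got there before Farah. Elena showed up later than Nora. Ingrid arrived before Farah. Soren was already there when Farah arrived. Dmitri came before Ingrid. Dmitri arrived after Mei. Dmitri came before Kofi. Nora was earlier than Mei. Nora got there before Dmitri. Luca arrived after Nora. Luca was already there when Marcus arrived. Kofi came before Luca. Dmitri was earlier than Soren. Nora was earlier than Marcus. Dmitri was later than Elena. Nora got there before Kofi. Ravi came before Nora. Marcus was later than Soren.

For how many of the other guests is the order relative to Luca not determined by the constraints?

3

Forced before Luca: Dmitri, Elena, Kofi, Mei, Nora, and Ravi; forced after Luca: Marcus.
That leaves Farah, Ingrid, and Soren with no forced order relative to Luca — 3.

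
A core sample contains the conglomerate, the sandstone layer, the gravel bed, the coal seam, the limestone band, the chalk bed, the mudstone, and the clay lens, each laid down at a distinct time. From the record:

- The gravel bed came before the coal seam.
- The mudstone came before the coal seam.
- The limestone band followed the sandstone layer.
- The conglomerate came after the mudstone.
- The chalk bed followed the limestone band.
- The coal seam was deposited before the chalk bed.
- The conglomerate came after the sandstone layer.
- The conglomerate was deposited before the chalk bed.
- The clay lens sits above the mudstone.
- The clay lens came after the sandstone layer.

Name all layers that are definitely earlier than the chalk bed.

Directly stated before the chalk bed: the coal seam, the conglomerate, and the limestone band.
The gravel bed reaches the chalk bed via the gravel bed → the coal seam → the chalk bed.
The mudstone reaches the chalk bed via the mudstone → the coal seam → the chalk bed.
The sandstone layer reaches the chalk bed via the sandstone layer → the limestone band → the chalk bed.

the coal seam, the conglomerate, the gravel bed, the limestone band, the mudstone, the sandstone layer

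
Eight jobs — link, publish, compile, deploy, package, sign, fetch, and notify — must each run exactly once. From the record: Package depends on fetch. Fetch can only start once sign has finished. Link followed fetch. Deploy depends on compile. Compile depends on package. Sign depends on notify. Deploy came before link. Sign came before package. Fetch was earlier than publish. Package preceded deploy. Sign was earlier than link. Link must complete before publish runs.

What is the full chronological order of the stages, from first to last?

notify, sign, fetch, package, compile, deploy, link, publish

The constraints fix every adjacent pair, so only one ordering works:
notify → sign → fetch → package → compile → deploy → link → publish.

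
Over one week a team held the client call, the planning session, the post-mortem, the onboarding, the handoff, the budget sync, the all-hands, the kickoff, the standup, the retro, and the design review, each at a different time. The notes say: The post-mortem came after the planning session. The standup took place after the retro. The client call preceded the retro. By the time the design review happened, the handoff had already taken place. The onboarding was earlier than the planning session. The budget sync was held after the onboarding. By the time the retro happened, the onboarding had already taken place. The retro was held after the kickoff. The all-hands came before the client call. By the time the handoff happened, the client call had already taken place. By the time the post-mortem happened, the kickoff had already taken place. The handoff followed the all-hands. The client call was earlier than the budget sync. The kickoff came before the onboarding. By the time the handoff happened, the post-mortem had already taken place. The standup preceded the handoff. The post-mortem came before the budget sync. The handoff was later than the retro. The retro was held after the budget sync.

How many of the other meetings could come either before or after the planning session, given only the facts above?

Forced before the planning session: the kickoff and the onboarding; forced after the planning session: the budget sync, the design review, the handoff, the post-mortem, the retro, and the standup.
That leaves the all-hands and the client call with no forced order relative to the planning session — 2.

2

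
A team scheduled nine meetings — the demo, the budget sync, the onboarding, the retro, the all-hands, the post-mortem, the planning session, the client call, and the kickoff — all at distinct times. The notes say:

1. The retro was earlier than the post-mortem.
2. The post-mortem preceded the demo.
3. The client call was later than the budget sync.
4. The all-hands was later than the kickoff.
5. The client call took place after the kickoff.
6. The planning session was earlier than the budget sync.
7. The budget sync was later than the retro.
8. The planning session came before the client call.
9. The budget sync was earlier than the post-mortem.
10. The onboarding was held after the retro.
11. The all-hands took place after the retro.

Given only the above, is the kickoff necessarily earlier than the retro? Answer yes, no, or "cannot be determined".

cannot be determined

No chain of stated constraints runs from the kickoff to the retro, and none runs from the retro to the kickoff either.
So the relative order of the kickoff and the retro is not fixed by the given facts.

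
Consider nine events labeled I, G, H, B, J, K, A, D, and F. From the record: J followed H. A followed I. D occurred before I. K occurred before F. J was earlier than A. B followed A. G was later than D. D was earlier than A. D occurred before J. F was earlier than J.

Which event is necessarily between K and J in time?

F

Tracing the constraints gives K → F → J, so F sits after K and before J.
No other event is forced both after K and before J.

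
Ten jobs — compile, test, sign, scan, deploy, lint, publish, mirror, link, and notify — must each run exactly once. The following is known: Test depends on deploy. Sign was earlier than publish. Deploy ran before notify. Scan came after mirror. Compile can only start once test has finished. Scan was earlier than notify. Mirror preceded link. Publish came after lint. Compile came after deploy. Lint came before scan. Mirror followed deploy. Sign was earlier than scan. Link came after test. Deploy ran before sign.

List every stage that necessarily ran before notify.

Directly stated before notify: deploy and scan.
Lint reaches notify via lint → scan → notify.
Mirror reaches notify via mirror → scan → notify.
Sign reaches notify via sign → scan → notify.

deploy, lint, mirror, scan, sign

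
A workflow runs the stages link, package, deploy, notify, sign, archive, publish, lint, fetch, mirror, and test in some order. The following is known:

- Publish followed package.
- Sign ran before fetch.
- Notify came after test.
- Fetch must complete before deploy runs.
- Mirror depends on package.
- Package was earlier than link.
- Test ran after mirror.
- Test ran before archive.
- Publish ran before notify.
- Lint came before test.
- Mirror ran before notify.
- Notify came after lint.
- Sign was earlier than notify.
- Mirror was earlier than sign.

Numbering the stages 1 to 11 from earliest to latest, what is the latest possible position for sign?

8

Sign must come before deploy, fetch, and notify — 3 stages forced after it.
Everything else can be placed before sign in some valid order, so sign can sit as late as position 11 − 3 = 8.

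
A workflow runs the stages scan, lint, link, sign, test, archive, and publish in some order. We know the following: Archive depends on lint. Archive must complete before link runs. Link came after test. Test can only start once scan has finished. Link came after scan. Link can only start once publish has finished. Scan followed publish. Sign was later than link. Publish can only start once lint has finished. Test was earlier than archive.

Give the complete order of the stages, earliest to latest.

The constraints fix every adjacent pair, so only one ordering works:
lint → publish → scan → test → archive → link → sign.

lint, publish, scan, test, archive, link, sign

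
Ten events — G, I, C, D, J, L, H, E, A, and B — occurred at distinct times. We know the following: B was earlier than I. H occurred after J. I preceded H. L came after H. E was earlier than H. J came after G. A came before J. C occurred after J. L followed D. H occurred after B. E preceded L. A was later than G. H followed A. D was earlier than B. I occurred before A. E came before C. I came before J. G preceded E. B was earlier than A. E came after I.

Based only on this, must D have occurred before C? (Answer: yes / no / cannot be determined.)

Chain the constraints: D → B → I → E → C. Each link is directly stated, so D comes before C.

yes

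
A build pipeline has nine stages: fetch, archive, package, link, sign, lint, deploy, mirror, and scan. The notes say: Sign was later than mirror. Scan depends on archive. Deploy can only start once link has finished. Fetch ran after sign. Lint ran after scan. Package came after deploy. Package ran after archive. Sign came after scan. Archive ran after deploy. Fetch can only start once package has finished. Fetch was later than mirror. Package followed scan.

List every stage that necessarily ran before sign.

archive, deploy, link, mirror, scan

Directly stated before sign: mirror and scan.
Archive reaches sign via archive → scan → sign.
Deploy reaches sign via deploy → archive → scan → sign.
Link reaches sign via link → deploy → archive → scan → sign.
No chain forces fetch (or any of the others) ahead of sign.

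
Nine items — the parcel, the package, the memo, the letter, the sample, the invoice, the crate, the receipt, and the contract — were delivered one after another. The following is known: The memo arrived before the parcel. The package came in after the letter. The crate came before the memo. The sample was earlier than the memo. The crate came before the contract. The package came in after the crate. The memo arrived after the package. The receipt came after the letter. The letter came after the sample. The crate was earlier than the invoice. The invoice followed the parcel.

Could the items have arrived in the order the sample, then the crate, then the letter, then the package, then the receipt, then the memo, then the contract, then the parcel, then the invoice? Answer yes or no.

yes

Check each stated constraint against the proposed order — e.g. the sample is ahead of the memo; the crate is ahead of the invoice. Every pair is in the required order; nothing is violated.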